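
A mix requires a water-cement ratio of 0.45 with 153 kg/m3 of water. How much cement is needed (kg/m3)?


Cement = water / (w/c)
= 153 / 0.45
= 340.0 kg/m3

340.0


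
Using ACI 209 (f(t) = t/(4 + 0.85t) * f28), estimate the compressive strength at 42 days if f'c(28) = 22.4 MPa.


f(42) = 42 / (4 + 0.85 * 42) * 22.4
= 42 / 39.7 * 22.4
= 23.7 MPa

23.7


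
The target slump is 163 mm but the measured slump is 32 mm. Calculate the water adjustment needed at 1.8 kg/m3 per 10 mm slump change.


Difference = 163 - 32 = 131 mm
Water adjustment = 131 * 1.8 / 10 = 23.6 kg/m3

23.6


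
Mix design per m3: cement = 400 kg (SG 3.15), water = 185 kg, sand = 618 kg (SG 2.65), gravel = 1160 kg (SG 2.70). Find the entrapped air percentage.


Vol cement = 400 / (3.15 * 1000) = 0.126984 m3
Vol water = 185 / 1000 = 0.185 m3
Vol sand = 618 / (2.65 * 1000) = 0.233208 m3
Vol gravel = 1160 / (2.70 * 1000) = 0.42963 m3
Total solid + water volume = 0.974821 m3
Air = (1 - 0.974821) * 100 = 2.52%

2.52


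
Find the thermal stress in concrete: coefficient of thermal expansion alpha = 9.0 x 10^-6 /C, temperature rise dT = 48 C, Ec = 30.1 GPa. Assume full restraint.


sigma = alpha * dT * Ec
= 9.0e-6 * 48 * 30.1 * 1000
= 13.003 MPa

13.003


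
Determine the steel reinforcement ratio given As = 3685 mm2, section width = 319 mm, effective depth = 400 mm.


rho = As / (b * d)
= 3685 / (319 * 400)
= 0.0289

0.0289


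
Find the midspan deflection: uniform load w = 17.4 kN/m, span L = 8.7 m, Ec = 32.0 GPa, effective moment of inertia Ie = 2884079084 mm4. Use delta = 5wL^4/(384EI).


Convert: L = 8.7 m = 8700 mm, Ec = 32.0 GPa = 32000 MPa
delta = 5 * 17.4 * 8700^4 / (384 * 32000 * 2884079084)
= 14.06 mm

14.06


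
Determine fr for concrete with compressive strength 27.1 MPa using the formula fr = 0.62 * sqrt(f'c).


fr = 0.62 * sqrt(27.1)
= 3.228 MPa

3.228


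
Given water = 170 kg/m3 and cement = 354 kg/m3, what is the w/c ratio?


w/c = water / cement
w/c = 170 / 354 = 0.48

0.48


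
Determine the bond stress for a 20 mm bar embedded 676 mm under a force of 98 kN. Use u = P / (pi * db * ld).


u = P / (pi * db * ld)
= 98 * 1000 / (pi * 20 * 676)
= 2.307 MPa

2.307


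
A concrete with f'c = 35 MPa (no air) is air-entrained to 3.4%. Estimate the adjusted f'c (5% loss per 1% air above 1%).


Strength loss = (3.4 - 1) * 5 = 12.0%
f'c = 35 * (1 - 12.0/100)
= 30.8 MPa

30.8


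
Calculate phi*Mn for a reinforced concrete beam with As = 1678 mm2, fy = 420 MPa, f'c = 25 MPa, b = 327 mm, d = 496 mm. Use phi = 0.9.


a = As * fy / (0.85 * f'c * b)
= 1678 * 420 / (0.85 * 25 * 327)
= 101.4226 mm
Mn = As * fy * (d - a/2) / 10^6
= 313.8217 kN-m
phi*Mn = 0.9 * 313.8217 = 282.44 kN-m

282.44


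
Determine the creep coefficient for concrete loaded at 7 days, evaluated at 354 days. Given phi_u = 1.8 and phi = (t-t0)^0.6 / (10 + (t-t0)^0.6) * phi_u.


dt = 354 - 7 = 347
phi = 347^0.6 / (10 + 347^0.6) * 1.8
= 1.386

1.386


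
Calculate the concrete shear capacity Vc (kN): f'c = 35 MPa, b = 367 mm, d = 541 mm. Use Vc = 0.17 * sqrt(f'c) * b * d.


Vc = 0.17 * sqrt(35) * 367 * 541 / 1000
= 199.69 kN

199.69


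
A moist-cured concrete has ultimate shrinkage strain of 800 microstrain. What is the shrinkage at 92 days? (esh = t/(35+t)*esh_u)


esh(92) = 92 / (35 + 92) * 800
= 92 / 127 * 800
= 579.5 microstrain

579.5


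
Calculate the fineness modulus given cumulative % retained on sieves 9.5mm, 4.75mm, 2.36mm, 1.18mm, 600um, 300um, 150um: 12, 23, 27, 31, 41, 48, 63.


FM = sum(cumulative % retained) / 100
= 245 / 100
= 2.45

2.45


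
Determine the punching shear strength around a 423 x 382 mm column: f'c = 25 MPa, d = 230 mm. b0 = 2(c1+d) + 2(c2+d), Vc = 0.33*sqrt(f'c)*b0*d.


b0 = 2*(423 + 230) + 2*(382 + 230) = 2530 mm
Vc = 0.33 * sqrt(25) * 2530 * 230 / 1000
= 960.13 kN

960.13


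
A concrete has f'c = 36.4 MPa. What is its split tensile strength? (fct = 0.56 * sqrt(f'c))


fct = 0.56 * sqrt(36.4)
= 0.56 * 6.033
= 3.379 MPa

3.379


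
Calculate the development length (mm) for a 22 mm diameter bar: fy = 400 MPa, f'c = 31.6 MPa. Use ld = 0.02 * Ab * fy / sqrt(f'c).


Ab = pi * 22^2 / 4 = 380.133 mm2
ld = 0.02 * 380.133 * 400 / sqrt(31.6)
= 541.0 mm

541.0


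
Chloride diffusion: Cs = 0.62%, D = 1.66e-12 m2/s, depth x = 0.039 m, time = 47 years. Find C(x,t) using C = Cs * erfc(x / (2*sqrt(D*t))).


t_seconds = 47 * 365.25 * 24 * 3600 = 1483207200.0 s
arg = 0.039 / (2 * sqrt(1.66e-12 * 1483207200.0))
= 0.393
erfc(0.393) = 0.5784
C = 0.62 * 0.5784 = 0.3586%

0.3586


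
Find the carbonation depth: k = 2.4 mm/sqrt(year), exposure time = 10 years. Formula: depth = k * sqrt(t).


depth = k * sqrt(t)
= 2.4 * sqrt(10)
= 7.59 mm

7.59


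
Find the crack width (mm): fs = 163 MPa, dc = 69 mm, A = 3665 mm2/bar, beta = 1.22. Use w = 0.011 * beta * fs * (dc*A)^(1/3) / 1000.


w = 0.011 * beta * fs * (dc * A)^(1/3) / 1000
= 0.011 * 1.22 * 163 * (69 * 3665)^(1/3) / 1000
= 0.138 mm

0.138


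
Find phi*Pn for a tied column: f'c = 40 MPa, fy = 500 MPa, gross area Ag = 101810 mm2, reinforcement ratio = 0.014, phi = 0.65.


Ast = rho * Ag = 0.014 * 101810 = 1425.34 mm2
phi*Pn = 0.65 * 0.80 * (0.85 * 40 * (101810 - 1425.34) + 500 * 1425.34) / 1000
= 2145.39 kN

2145.39


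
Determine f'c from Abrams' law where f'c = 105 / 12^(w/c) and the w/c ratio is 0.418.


f'c = 105 / 12^0.418
= 105 / 2.826
= 37.16 MPa

37.16


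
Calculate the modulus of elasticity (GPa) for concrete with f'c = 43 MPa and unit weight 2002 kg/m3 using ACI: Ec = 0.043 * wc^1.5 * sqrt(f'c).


Ec = 0.043 * 2002^1.5 * sqrt(43) / 1000
= 25.26 GPa

25.26


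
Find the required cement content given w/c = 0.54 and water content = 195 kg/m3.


Cement = water / (w/c)
= 195 / 0.54
= 361.1 kg/m3

361.1


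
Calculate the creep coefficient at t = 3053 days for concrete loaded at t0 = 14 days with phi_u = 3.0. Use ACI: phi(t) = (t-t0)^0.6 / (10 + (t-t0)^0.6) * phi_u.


dt = 3053 - 14 = 3039
phi = 3039^0.6 / (10 + 3039^0.6) * 3.0
= 2.774

2.774


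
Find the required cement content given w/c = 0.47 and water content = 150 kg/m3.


Cement = water / (w/c)
= 150 / 0.47
= 319.1 kg/m3

319.1


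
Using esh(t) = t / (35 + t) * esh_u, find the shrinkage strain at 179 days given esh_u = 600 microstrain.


esh(179) = 179 / (35 + 179) * 600
= 179 / 214 * 600
= 501.9 microstrain

501.9


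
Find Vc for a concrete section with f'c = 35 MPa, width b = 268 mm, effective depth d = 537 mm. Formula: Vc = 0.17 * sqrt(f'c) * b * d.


Vc = 0.17 * sqrt(35) * 268 * 537 / 1000
= 144.74 kN

144.74


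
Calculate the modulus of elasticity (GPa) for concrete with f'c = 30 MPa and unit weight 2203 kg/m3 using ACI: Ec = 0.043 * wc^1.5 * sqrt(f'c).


Ec = 0.043 * 2203^1.5 * sqrt(30) / 1000
= 24.35 GPa

24.35


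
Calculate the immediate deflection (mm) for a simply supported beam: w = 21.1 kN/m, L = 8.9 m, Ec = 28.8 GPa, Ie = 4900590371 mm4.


Convert: L = 8.9 m = 8900 mm, Ec = 28.8 GPa = 28800 MPa
delta = 5 * 21.1 * 8900^4 / (384 * 28800 * 4900590371)
= 12.21 mm

12.21


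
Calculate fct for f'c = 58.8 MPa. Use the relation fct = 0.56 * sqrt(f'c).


fct = 0.56 * sqrt(58.8)
= 0.56 * 7.668
= 4.294 MPa

4.294


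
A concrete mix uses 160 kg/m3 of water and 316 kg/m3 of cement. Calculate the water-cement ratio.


w/c = water / cement
w/c = 160 / 316 = 0.506

0.506


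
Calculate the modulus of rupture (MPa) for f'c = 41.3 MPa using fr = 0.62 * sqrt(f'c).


fr = 0.62 * sqrt(41.3)
= 3.984 MPa

3.984


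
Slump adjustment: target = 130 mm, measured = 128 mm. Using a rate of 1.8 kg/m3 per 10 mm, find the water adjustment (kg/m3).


Difference = 130 - 128 = 2 mm
Water adjustment = 2 * 1.8 / 10 = 0.4 kg/m3

0.4


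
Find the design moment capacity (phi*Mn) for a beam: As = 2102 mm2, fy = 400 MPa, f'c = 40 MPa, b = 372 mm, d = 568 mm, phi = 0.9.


a = As * fy / (0.85 * f'c * b)
= 2102 * 400 / (0.85 * 40 * 372)
= 66.4769 mm
Mn = As * fy * (d - a/2) / 10^6
= 449.6275 kN-m
phi*Mn = 0.9 * 449.6275 = 404.66 kN-m

404.66


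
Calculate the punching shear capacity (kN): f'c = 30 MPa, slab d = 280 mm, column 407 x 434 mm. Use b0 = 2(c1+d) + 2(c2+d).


b0 = 2*(407 + 280) + 2*(434 + 280) = 2802 mm
Vc = 0.33 * sqrt(30) * 2802 * 280 / 1000
= 1418.08 kN

1418.08


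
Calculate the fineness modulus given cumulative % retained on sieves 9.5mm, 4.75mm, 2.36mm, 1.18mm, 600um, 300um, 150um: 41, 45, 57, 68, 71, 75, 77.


FM = sum(cumulative % retained) / 100
= 434 / 100
= 4.34

4.34


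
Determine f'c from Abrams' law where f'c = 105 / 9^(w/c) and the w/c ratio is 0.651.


f'c = 105 / 9^0.651
= 105 / 4.18
= 25.12 MPa

25.12


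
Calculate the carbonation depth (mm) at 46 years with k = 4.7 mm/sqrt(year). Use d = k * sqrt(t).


depth = k * sqrt(t)
= 4.7 * sqrt(46)
= 31.88 mm

31.88


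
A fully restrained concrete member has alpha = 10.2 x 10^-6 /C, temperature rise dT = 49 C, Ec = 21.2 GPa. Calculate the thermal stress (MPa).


sigma = alpha * dT * Ec
= 10.2e-6 * 49 * 21.2 * 1000
= 10.596 MPa

10.596


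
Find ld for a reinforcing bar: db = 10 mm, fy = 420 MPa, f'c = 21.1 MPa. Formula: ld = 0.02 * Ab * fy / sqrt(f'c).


Ab = pi * 10^2 / 4 = 78.54 mm2
ld = 0.02 * 78.54 * 420 / sqrt(21.1)
= 143.6 mm

143.6


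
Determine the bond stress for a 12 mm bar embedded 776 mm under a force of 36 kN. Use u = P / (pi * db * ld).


u = P / (pi * db * ld)
= 36 * 1000 / (pi * 12 * 776)
= 1.231 MPa

1.231


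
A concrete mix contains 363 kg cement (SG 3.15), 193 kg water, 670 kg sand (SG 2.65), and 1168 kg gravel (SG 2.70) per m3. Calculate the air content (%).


Vol cement = 363 / (3.15 * 1000) = 0.115238 m3
Vol water = 193 / 1000 = 0.193 m3
Vol sand = 670 / (2.65 * 1000) = 0.25283 m3
Vol gravel = 1168 / (2.70 * 1000) = 0.432593 m3
Total solid + water volume = 0.993661 m3
Air = (1 - 0.993661) * 100 = 0.63%

0.63


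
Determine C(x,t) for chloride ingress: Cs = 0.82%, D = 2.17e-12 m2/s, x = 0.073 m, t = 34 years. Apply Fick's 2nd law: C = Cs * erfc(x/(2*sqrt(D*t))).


t_seconds = 34 * 365.25 * 24 * 3600 = 1072958400.0 s
arg = 0.073 / (2 * sqrt(2.17e-12 * 1072958400.0))
= 0.7564
erfc(0.7564) = 0.2847
C = 0.82 * 0.2847 = 0.2335%

0.2335


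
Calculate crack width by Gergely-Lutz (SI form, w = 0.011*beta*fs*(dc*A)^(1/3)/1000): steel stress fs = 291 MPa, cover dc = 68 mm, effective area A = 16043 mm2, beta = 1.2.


w = 0.011 * beta * fs * (dc * A)^(1/3) / 1000
= 0.011 * 1.2 * 291 * (68 * 16043)^(1/3) / 1000
= 0.395 mm

0.395


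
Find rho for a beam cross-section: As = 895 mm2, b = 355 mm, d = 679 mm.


rho = As / (b * d)
= 895 / (355 * 679)
= 0.0037

0.0037


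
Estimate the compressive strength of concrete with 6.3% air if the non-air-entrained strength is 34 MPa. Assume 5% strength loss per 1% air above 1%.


Strength loss = (6.3 - 1) * 5 = 26.5%
f'c = 34 * (1 - 26.5/100)
= 24.99 MPa

24.99


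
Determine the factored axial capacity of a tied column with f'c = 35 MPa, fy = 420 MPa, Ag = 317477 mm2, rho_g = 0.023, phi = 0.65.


Ast = rho * Ag = 0.023 * 317477 = 7301.971 mm2
phi*Pn = 0.65 * 0.80 * (0.85 * 35 * (317477 - 7301.971) + 420 * 7301.971) / 1000
= 6393.16 kN

6393.16


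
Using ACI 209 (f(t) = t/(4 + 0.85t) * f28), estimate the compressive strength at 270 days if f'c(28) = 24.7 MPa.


f(270) = 270 / (4 + 0.85 * 270) * 24.7
= 270 / 233.5 * 24.7
= 28.56 MPa

28.56


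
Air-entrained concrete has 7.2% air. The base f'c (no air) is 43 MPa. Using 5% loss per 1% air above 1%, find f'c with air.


Strength loss = (7.2 - 1) * 5 = 31.0%
f'c = 43 * (1 - 31.0/100)
= 29.67 MPa

29.67


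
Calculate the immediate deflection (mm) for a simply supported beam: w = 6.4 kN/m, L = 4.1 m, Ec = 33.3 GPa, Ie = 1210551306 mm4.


Convert: L = 4.1 m = 4100 mm, Ec = 33.3 GPa = 33300 MPa
delta = 5 * 6.4 * 4100^4 / (384 * 33300 * 1210551306)
= 0.58 mm

0.58


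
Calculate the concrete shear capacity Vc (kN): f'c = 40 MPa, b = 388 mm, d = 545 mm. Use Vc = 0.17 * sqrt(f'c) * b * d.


Vc = 0.17 * sqrt(40) * 388 * 545 / 1000
= 227.36 kN

227.36


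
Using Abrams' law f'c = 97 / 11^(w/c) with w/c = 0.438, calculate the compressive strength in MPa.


f'c = 97 / 11^0.438
= 97 / 2.858
= 33.93 MPa

33.93


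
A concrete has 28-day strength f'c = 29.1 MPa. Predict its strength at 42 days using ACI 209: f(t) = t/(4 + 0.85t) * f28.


f(42) = 42 / (4 + 0.85 * 42) * 29.1
= 42 / 39.7 * 29.1
= 30.79 MPa

30.79


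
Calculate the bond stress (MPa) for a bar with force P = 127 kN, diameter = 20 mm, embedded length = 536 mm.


u = P / (pi * db * ld)
= 127 * 1000 / (pi * 20 * 536)
= 3.771 MPa

3.771


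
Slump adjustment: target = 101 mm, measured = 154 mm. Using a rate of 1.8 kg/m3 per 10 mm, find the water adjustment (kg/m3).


Difference = 101 - 154 = -53 mm
Water adjustment = -53 * 1.8 / 10 = -9.5 kg/m3

-9.5


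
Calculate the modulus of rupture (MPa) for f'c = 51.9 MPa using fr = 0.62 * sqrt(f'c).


fr = 0.62 * sqrt(51.9)
= 4.467 MPa

4.467


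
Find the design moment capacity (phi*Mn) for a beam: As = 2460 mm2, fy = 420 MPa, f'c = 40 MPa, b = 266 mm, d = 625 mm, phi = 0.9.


a = As * fy / (0.85 * f'c * b)
= 2460 * 420 / (0.85 * 40 * 266)
= 114.2415 mm
Mn = As * fy * (d - a/2) / 10^6
= 586.7328 kN-m
phi*Mn = 0.9 * 586.7328 = 528.06 kN-m

528.06


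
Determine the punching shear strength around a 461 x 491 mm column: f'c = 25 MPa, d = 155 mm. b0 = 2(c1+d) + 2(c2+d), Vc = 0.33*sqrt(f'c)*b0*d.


b0 = 2*(461 + 155) + 2*(491 + 155) = 2524 mm
Vc = 0.33 * sqrt(25) * 2524 * 155 / 1000
= 645.51 kN

645.51


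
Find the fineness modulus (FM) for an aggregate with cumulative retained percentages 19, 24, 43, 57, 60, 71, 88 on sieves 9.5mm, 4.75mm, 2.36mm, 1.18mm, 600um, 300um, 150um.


FM = sum(cumulative % retained) / 100
= 362 / 100
= 3.62

3.62


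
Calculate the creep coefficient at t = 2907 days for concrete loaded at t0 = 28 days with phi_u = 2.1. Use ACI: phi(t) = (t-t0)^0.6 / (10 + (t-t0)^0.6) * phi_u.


dt = 2907 - 28 = 2879
phi = 2879^0.6 / (10 + 2879^0.6) * 2.1
= 1.937

1.937


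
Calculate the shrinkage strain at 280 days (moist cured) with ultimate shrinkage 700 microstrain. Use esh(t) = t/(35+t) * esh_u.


esh(280) = 280 / (35 + 280) * 700
= 280 / 315 * 700
= 622.2 microstrain

622.2


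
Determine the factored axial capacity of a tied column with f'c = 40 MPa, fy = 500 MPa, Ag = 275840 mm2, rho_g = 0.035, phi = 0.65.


Ast = rho * Ag = 0.035 * 275840 = 9654.4 mm2
phi*Pn = 0.65 * 0.80 * (0.85 * 40 * (275840 - 9654.4) + 500 * 9654.4) / 1000
= 7216.31 kN

7216.31


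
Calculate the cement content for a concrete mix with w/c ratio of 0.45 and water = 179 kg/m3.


Cement = water / (w/c)
= 179 / 0.45
= 397.8 kg/m3

397.8


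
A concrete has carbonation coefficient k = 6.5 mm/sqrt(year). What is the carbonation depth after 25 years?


depth = k * sqrt(t)
= 6.5 * sqrt(25)
= 32.5 mm

32.5


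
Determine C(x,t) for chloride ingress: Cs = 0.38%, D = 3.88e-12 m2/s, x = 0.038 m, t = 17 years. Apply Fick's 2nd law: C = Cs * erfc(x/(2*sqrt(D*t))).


t_seconds = 17 * 365.25 * 24 * 3600 = 536479200.0 s
arg = 0.038 / (2 * sqrt(3.88e-12 * 536479200.0))
= 0.4164
erfc(0.4164) = 0.5559
C = 0.38 * 0.5559 = 0.2112%

0.2112


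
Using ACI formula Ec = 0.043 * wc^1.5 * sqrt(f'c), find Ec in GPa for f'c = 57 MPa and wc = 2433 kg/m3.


Ec = 0.043 * 2433^1.5 * sqrt(57) / 1000
= 38.96 GPa

38.96


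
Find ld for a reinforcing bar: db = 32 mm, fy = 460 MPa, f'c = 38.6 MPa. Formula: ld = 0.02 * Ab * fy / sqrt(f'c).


Ab = pi * 32^2 / 4 = 804.248 mm2
ld = 0.02 * 804.248 * 460 / sqrt(38.6)
= 1190.9 mm

1190.9


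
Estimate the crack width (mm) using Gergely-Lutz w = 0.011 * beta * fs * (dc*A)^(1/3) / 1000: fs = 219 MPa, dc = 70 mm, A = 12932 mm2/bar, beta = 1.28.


w = 0.011 * beta * fs * (dc * A)^(1/3) / 1000
= 0.011 * 1.28 * 219 * (70 * 12932)^(1/3) / 1000
= 0.298 mm

0.298


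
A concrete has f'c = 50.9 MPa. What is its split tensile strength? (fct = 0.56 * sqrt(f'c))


fct = 0.56 * sqrt(50.9)
= 0.56 * 7.134
= 3.995 MPa

3.995


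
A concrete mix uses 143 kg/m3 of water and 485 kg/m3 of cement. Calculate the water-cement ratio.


w/c = water / cement
w/c = 143 / 485 = 0.295

0.295


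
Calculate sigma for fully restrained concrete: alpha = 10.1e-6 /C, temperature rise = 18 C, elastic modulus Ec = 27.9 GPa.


sigma = alpha * dT * Ec
= 10.1e-6 * 18 * 27.9 * 1000
= 5.072 MPa

5.072


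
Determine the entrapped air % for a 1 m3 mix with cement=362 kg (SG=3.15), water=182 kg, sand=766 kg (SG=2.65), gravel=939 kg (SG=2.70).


Vol cement = 362 / (3.15 * 1000) = 0.114921 m3
Vol water = 182 / 1000 = 0.182 m3
Vol sand = 766 / (2.65 * 1000) = 0.289057 m3
Vol gravel = 939 / (2.70 * 1000) = 0.347778 m3
Total solid + water volume = 0.933755 m3
Air = (1 - 0.933755) * 100 = 6.62%

6.62


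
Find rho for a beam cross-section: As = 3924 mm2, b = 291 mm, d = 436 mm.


rho = As / (b * d)
= 3924 / (291 * 436)
= 0.0309

0.0309


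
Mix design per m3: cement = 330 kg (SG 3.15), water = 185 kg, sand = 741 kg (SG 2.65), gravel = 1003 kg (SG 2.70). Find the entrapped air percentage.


Vol cement = 330 / (3.15 * 1000) = 0.104762 m3
Vol water = 185 / 1000 = 0.185 m3
Vol sand = 741 / (2.65 * 1000) = 0.279623 m3
Vol gravel = 1003 / (2.70 * 1000) = 0.371481 m3
Total solid + water volume = 0.940866 m3
Air = (1 - 0.940866) * 100 = 5.91%

5.91


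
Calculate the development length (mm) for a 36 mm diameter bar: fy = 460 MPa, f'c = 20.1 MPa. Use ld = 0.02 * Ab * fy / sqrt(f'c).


Ab = pi * 36^2 / 4 = 1017.876 mm2
ld = 0.02 * 1017.876 * 460 / sqrt(20.1)
= 2088.7 mm

2088.7


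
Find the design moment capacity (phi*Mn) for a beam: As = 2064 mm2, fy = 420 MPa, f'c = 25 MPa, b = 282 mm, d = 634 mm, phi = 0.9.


a = As * fy / (0.85 * f'c * b)
= 2064 * 420 / (0.85 * 25 * 282)
= 144.6608 mm
Mn = As * fy * (d - a/2) / 10^6
= 486.9001 kN-m
phi*Mn = 0.9 * 486.9001 = 438.21 kN-m

438.21


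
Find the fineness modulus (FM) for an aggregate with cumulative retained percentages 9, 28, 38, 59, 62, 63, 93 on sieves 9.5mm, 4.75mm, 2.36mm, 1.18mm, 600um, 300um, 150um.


FM = sum(cumulative % retained) / 100
= 352 / 100
= 3.52

3.52


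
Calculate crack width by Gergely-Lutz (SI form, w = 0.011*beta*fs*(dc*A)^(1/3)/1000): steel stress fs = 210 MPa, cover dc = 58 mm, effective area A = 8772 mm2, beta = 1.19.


w = 0.011 * beta * fs * (dc * A)^(1/3) / 1000
= 0.011 * 1.19 * 210 * (58 * 8772)^(1/3) / 1000
= 0.219 mm

0.219


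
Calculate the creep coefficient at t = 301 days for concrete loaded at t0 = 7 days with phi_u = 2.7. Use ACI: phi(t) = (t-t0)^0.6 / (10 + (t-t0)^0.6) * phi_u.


dt = 301 - 7 = 294
phi = 294^0.6 / (10 + 294^0.6) * 2.7
= 2.03

2.03


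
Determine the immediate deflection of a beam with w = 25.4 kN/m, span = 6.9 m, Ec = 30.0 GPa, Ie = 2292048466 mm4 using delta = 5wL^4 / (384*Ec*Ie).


Convert: L = 6.9 m = 6900 mm, Ec = 30.0 GPa = 30000 MPa
delta = 5 * 25.4 * 6900^4 / (384 * 30000 * 2292048466)
= 10.9 mm

10.9


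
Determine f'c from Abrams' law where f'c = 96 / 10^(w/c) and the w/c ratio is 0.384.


f'c = 96 / 10^0.384
= 96 / 2.421
= 39.65 MPa

39.65


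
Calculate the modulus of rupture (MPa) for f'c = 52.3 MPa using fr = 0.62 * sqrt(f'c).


fr = 0.62 * sqrt(52.3)
= 4.484 MPa

4.484


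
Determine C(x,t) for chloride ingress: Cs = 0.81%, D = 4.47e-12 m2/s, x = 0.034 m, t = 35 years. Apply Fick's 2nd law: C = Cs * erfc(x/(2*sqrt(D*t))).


t_seconds = 35 * 365.25 * 24 * 3600 = 1104516000.0 s
arg = 0.034 / (2 * sqrt(4.47e-12 * 1104516000.0))
= 0.2419
erfc(0.2419) = 0.7322
C = 0.81 * 0.7322 = 0.5931%

0.5931


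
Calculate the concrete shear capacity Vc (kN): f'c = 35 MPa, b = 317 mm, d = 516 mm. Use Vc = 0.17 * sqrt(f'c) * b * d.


Vc = 0.17 * sqrt(35) * 317 * 516 / 1000
= 164.51 kN

164.51


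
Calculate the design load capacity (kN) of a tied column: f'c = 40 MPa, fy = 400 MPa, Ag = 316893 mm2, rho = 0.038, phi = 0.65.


Ast = rho * Ag = 0.038 * 316893 = 12041.934 mm2
phi*Pn = 0.65 * 0.80 * (0.85 * 40 * (316893 - 12041.934) + 400 * 12041.934) / 1000
= 7894.49 kN

7894.49


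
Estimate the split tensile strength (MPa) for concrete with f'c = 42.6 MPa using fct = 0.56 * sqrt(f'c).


fct = 0.56 * sqrt(42.6)
= 0.56 * 6.527
= 3.655 MPa

3.655


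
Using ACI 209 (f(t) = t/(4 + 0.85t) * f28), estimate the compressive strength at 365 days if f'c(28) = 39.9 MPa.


f(365) = 365 / (4 + 0.85 * 365) * 39.9
= 365 / 314.25 * 39.9
= 46.34 MPa

46.34


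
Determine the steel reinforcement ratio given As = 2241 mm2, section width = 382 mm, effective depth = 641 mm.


rho = As / (b * d)
= 2241 / (382 * 641)
= 0.0092

0.0092


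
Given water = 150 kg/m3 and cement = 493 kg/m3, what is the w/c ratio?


w/c = water / cement
w/c = 150 / 493 = 0.304

0.304


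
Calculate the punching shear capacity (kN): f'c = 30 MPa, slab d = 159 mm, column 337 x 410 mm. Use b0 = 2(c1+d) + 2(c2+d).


b0 = 2*(337 + 159) + 2*(410 + 159) = 2130 mm
Vc = 0.33 * sqrt(30) * 2130 * 159 / 1000
= 612.14 kN

612.14


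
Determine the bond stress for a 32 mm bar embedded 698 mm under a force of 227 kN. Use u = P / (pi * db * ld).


u = P / (pi * db * ld)
= 227 * 1000 / (pi * 32 * 698)
= 3.235 MPa

3.235


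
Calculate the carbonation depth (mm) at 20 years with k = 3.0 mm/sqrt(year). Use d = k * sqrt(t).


depth = k * sqrt(t)
= 3.0 * sqrt(20)
= 13.42 mm

13.42


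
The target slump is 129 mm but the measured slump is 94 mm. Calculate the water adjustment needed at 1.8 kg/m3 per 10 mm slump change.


Difference = 129 - 94 = 35 mm
Water adjustment = 35 * 1.8 / 10 = 6.3 kg/m3

6.3


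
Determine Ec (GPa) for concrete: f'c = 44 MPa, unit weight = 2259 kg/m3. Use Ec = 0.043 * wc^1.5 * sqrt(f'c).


Ec = 0.043 * 2259^1.5 * sqrt(44) / 1000
= 30.62 GPa

30.62


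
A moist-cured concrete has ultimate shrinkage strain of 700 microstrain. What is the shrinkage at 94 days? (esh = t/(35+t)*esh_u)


esh(94) = 94 / (35 + 94) * 700
= 94 / 129 * 700
= 510.1 microstrain

510.1


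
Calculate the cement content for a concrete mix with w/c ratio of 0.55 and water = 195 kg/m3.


Cement = water / (w/c)
= 195 / 0.55
= 354.5 kg/m3

354.5


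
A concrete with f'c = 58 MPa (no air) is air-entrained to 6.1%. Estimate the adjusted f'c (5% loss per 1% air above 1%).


Strength loss = (6.1 - 1) * 5 = 25.5%
f'c = 58 * (1 - 25.5/100)
= 43.21 MPa

43.21


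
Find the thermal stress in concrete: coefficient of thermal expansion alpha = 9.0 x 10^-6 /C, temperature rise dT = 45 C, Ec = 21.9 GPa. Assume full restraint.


sigma = alpha * dT * Ec
= 9.0e-6 * 45 * 21.9 * 1000
= 8.87 MPa

8.87


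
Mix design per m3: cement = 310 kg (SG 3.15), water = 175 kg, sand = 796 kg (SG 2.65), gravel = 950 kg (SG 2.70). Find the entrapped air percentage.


Vol cement = 310 / (3.15 * 1000) = 0.098413 m3
Vol water = 175 / 1000 = 0.175 m3
Vol sand = 796 / (2.65 * 1000) = 0.300377 m3
Vol gravel = 950 / (2.70 * 1000) = 0.351852 m3
Total solid + water volume = 0.925642 m3
Air = (1 - 0.925642) * 100 = 7.44%

7.44


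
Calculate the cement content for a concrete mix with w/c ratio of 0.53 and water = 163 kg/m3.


Cement = water / (w/c)
= 163 / 0.53
= 307.5 kg/m3

307.5


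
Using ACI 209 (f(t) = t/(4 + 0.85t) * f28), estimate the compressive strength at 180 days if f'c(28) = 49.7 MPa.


f(180) = 180 / (4 + 0.85 * 180) * 49.7
= 180 / 157.0 * 49.7
= 56.98 MPa

56.98


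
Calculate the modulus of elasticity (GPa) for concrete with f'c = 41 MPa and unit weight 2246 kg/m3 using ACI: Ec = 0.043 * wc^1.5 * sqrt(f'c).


Ec = 0.043 * 2246^1.5 * sqrt(41) / 1000
= 29.31 GPa

29.31


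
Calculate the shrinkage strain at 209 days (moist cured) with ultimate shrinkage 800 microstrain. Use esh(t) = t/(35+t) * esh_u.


esh(209) = 209 / (35 + 209) * 800
= 209 / 244 * 800
= 685.2 microstrain

685.2


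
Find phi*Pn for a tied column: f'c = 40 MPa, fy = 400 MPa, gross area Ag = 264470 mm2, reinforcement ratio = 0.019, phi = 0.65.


Ast = rho * Ag = 0.019 * 264470 = 5024.93 mm2
phi*Pn = 0.65 * 0.80 * (0.85 * 40 * (264470 - 5024.93) + 400 * 5024.93) / 1000
= 5632.17 kN

5632.17


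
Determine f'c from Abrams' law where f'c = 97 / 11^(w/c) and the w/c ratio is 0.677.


f'c = 97 / 11^0.677
= 97 / 5.07
= 19.13 MPa

19.13


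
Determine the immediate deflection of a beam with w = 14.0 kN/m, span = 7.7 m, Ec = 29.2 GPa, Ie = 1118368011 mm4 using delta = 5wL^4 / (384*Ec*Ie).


Convert: L = 7.7 m = 7700 mm, Ec = 29.2 GPa = 29200 MPa
delta = 5 * 14.0 * 7700^4 / (384 * 29200 * 1118368011)
= 19.62 mm

19.62


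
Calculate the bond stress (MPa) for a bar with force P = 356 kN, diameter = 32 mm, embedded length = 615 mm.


u = P / (pi * db * ld)
= 356 * 1000 / (pi * 32 * 615)
= 5.758 MPa

5.758


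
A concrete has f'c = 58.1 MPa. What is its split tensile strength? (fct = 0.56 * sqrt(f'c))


fct = 0.56 * sqrt(58.1)
= 0.56 * 7.622
= 4.269 MPa

4.269


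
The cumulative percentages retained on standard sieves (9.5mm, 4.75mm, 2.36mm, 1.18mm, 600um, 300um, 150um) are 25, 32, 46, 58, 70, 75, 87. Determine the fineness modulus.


FM = sum(cumulative % retained) / 100
= 393 / 100
= 3.93

3.93


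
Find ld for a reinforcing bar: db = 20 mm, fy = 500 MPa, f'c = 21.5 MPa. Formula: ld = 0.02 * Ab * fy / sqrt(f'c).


Ab = pi * 20^2 / 4 = 314.159 mm2
ld = 0.02 * 314.159 * 500 / sqrt(21.5)
= 677.5 mm

677.5


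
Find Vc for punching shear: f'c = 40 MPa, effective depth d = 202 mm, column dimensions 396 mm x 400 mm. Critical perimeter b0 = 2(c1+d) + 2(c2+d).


b0 = 2*(396 + 202) + 2*(400 + 202) = 2400 mm
Vc = 0.33 * sqrt(40) * 2400 * 202 / 1000
= 1011.83 kN

1011.83


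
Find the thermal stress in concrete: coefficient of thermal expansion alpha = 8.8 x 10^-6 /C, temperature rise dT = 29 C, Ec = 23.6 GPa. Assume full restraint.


sigma = alpha * dT * Ec
= 8.8e-6 * 29 * 23.6 * 1000
= 6.023 MPa

6.023


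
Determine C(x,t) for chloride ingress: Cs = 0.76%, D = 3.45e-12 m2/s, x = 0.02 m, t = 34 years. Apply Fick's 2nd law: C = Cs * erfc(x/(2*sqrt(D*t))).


t_seconds = 34 * 365.25 * 24 * 3600 = 1072958400.0 s
arg = 0.02 / (2 * sqrt(3.45e-12 * 1072958400.0))
= 0.1644
erfc(0.1644) = 0.8162
C = 0.76 * 0.8162 = 0.6203%

0.6203


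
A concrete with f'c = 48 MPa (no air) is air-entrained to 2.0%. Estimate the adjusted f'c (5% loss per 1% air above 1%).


Strength loss = (2.0 - 1) * 5 = 5.0%
f'c = 48 * (1 - 5.0/100)
= 45.6 MPa

45.6


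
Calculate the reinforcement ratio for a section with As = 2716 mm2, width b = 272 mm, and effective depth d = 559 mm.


rho = As / (b * d)
= 2716 / (272 * 559)
= 0.0179

0.0179


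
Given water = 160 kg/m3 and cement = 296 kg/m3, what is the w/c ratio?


w/c = water / cement
w/c = 160 / 296 = 0.541

0.541


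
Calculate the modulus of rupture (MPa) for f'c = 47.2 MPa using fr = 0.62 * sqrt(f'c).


fr = 0.62 * sqrt(47.2)
= 4.26 MPa

4.26


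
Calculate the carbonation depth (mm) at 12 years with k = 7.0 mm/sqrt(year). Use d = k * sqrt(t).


depth = k * sqrt(t)
= 7.0 * sqrt(12)
= 24.25 mm

24.25


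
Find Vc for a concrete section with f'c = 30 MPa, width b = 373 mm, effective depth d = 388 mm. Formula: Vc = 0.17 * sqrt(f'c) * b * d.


Vc = 0.17 * sqrt(30) * 373 * 388 / 1000
= 134.76 kN

134.76


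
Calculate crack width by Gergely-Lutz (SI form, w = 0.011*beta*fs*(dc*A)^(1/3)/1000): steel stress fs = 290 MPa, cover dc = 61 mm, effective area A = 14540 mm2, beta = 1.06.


w = 0.011 * beta * fs * (dc * A)^(1/3) / 1000
= 0.011 * 1.06 * 290 * (61 * 14540)^(1/3) / 1000
= 0.325 mm

0.325


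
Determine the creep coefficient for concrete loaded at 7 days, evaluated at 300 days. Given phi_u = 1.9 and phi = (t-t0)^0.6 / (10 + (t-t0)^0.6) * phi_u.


dt = 300 - 7 = 293
phi = 293^0.6 / (10 + 293^0.6) * 1.9
= 1.427

1.427


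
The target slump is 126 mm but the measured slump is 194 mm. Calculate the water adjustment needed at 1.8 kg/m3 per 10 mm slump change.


Difference = 126 - 194 = -68 mm
Water adjustment = -68 * 1.8 / 10 = -12.2 kg/m3

-12.2


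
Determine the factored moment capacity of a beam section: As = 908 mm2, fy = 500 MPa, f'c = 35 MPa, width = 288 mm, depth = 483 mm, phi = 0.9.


a = As * fy / (0.85 * f'c * b)
= 908 * 500 / (0.85 * 35 * 288)
= 52.9879 mm
Mn = As * fy * (d - a/2) / 10^6
= 207.2538 kN-m
phi*Mn = 0.9 * 207.2538 = 186.53 kN-m

186.53


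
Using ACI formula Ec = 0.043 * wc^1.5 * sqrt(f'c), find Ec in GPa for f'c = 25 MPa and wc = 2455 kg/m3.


Ec = 0.043 * 2455^1.5 * sqrt(25) / 1000
= 26.15 GPa

26.15


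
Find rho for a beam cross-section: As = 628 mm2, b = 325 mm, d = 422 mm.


rho = As / (b * d)
= 628 / (325 * 422)
= 0.0046

0.0046


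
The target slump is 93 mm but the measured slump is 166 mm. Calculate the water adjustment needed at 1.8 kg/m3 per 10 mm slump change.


Difference = 93 - 166 = -73 mm
Water adjustment = -73 * 1.8 / 10 = -13.1 kg/m3

-13.1


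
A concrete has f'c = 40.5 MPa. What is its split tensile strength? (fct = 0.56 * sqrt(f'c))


fct = 0.56 * sqrt(40.5)
= 0.56 * 6.364
= 3.564 MPa

3.564


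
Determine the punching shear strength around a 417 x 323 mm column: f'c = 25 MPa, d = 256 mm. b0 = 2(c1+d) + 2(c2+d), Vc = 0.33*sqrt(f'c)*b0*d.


b0 = 2*(417 + 256) + 2*(323 + 256) = 2504 mm
Vc = 0.33 * sqrt(25) * 2504 * 256 / 1000
= 1057.69 kN

1057.69


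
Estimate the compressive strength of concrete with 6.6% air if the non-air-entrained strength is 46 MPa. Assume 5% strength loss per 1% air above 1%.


Strength loss = (6.6 - 1) * 5 = 28.0%
f'c = 46 * (1 - 28.0/100)
= 33.12 MPa

33.12


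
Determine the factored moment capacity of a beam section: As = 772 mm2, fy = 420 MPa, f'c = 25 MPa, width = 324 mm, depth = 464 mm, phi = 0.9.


a = As * fy / (0.85 * f'c * b)
= 772 * 420 / (0.85 * 25 * 324)
= 47.0937 mm
Mn = As * fy * (d - a/2) / 10^6
= 142.8125 kN-m
phi*Mn = 0.9 * 142.8125 = 128.53 kN-m

128.53


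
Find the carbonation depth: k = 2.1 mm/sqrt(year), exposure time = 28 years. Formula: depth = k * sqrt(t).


depth = k * sqrt(t)
= 2.1 * sqrt(28)
= 11.11 mm

11.11


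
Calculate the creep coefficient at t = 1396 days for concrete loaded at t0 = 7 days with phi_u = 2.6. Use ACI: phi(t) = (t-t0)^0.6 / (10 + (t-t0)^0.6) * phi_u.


dt = 1396 - 7 = 1389
phi = 1389^0.6 / (10 + 1389^0.6) * 2.6
= 2.301

2.301


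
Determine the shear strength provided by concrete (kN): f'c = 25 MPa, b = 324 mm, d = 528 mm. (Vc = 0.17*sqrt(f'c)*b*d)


Vc = 0.17 * sqrt(25) * 324 * 528 / 1000
= 145.41 kN

145.41


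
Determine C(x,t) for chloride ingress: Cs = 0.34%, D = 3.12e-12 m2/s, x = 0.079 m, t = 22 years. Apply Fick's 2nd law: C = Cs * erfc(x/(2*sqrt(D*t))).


t_seconds = 22 * 365.25 * 24 * 3600 = 694267200.0 s
arg = 0.079 / (2 * sqrt(3.12e-12 * 694267200.0))
= 0.8487
erfc(0.8487) = 0.23
C = 0.34 * 0.23 = 0.0782%

0.0782


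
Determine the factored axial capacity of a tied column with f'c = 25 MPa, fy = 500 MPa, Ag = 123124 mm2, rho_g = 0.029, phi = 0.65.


Ast = rho * Ag = 0.029 * 123124 = 3570.596 mm2
phi*Pn = 0.65 * 0.80 * (0.85 * 25 * (123124 - 3570.596) + 500 * 3570.596) / 1000
= 2249.42 kN

2249.42


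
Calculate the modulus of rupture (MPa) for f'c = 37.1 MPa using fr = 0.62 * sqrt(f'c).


fr = 0.62 * sqrt(37.1)
= 3.776 MPa

3.776


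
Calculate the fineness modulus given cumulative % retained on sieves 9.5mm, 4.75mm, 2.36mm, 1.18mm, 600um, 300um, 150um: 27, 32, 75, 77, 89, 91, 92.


FM = sum(cumulative % retained) / 100
= 483 / 100
= 4.83

4.83


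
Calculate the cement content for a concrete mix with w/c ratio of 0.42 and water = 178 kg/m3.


Cement = water / (w/c)
= 178 / 0.42
= 423.8 kg/m3

423.8


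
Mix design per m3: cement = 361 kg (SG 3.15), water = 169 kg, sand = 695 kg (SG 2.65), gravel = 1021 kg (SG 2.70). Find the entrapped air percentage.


Vol cement = 361 / (3.15 * 1000) = 0.114603 m3
Vol water = 169 / 1000 = 0.169 m3
Vol sand = 695 / (2.65 * 1000) = 0.262264 m3
Vol gravel = 1021 / (2.70 * 1000) = 0.378148 m3
Total solid + water volume = 0.924015 m3
Air = (1 - 0.924015) * 100 = 7.6%

7.6


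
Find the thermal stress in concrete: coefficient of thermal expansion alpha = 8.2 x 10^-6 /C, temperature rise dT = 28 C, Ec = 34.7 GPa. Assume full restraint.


sigma = alpha * dT * Ec
= 8.2e-6 * 28 * 34.7 * 1000
= 7.967 MPa

7.967


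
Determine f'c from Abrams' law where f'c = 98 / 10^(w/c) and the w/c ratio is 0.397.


f'c = 98 / 10^0.397
= 98 / 2.495
= 39.28 MPa

39.28


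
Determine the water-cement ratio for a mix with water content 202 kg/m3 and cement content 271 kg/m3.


w/c = water / cement
w/c = 202 / 271 = 0.745

0.745


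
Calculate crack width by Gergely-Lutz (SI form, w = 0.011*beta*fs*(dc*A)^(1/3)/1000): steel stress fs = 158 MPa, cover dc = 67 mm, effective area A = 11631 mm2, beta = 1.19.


w = 0.011 * beta * fs * (dc * A)^(1/3) / 1000
= 0.011 * 1.19 * 158 * (67 * 11631)^(1/3) / 1000
= 0.19 mm

0.19


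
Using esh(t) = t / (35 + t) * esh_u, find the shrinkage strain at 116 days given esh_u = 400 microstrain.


esh(116) = 116 / (35 + 116) * 400
= 116 / 151 * 400
= 307.3 microstrain

307.3


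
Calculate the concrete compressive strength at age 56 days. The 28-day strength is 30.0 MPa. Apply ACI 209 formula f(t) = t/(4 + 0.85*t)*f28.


f(56) = 56 / (4 + 0.85 * 56) * 30.0
= 56 / 51.6 * 30.0
= 32.56 MPa

32.56


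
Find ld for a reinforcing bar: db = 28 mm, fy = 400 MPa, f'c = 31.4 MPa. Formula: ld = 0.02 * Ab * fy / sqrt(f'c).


Ab = pi * 28^2 / 4 = 615.752 mm2
ld = 0.02 * 615.752 * 400 / sqrt(31.4)
= 879.1 mm

879.1


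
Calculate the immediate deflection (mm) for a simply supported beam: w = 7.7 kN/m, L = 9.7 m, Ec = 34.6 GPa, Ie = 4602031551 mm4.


Convert: L = 9.7 m = 9700 mm, Ec = 34.6 GPa = 34600 MPa
delta = 5 * 7.7 * 9700^4 / (384 * 34600 * 4602031551)
= 5.57 mm

5.57


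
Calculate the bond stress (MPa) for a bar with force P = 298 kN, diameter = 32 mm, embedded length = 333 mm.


u = P / (pi * db * ld)
= 298 * 1000 / (pi * 32 * 333)
= 8.902 MPa

8.902


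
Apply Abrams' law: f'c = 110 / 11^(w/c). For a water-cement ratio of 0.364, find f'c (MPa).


f'c = 110 / 11^0.364
= 110 / 2.394
= 45.95 MPa

45.95


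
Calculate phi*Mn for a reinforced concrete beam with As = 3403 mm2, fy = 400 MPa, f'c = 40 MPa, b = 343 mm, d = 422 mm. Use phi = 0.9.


a = As * fy / (0.85 * f'c * b)
= 3403 * 400 / (0.85 * 40 * 343)
= 116.721 mm
Mn = As * fy * (d - a/2) / 10^6
= 494.9861 kN-m
phi*Mn = 0.9 * 494.9861 = 445.49 kN-m

445.49


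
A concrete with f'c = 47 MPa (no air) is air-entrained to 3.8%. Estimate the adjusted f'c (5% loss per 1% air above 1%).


Strength loss = (3.8 - 1) * 5 = 14.0%
f'c = 47 * (1 - 14.0/100)
= 40.42 MPa

40.42


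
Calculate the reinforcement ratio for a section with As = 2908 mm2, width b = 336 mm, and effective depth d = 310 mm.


rho = As / (b * d)
= 2908 / (336 * 310)
= 0.0279

0.0279


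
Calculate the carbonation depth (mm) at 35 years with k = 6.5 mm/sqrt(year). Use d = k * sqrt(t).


depth = k * sqrt(t)
= 6.5 * sqrt(35)
= 38.45 mm

38.45


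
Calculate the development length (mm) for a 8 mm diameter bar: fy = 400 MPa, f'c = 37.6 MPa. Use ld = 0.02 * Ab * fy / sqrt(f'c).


Ab = pi * 8^2 / 4 = 50.265 mm2
ld = 0.02 * 50.265 * 400 / sqrt(37.6)
= 65.6 mm

65.6


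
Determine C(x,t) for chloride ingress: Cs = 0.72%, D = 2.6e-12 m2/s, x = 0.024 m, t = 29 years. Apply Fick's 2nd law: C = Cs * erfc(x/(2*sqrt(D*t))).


t_seconds = 29 * 365.25 * 24 * 3600 = 915170400.0 s
arg = 0.024 / (2 * sqrt(2.6e-12 * 915170400.0))
= 0.246
erfc(0.246) = 0.7279
C = 0.72 * 0.7279 = 0.5241%

0.5241


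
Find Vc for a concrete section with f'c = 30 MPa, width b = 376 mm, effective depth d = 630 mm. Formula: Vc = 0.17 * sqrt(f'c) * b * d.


Vc = 0.17 * sqrt(30) * 376 * 630 / 1000
= 220.57 kN

220.57


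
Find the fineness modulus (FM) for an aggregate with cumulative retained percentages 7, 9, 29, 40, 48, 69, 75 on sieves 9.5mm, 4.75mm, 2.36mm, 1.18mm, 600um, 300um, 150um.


FM = sum(cumulative % retained) / 100
= 277 / 100
= 2.77

2.77


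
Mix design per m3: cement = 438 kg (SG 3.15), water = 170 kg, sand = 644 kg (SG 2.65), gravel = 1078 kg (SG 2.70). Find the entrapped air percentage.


Vol cement = 438 / (3.15 * 1000) = 0.139048 m3
Vol water = 170 / 1000 = 0.17 m3
Vol sand = 644 / (2.65 * 1000) = 0.243019 m3
Vol gravel = 1078 / (2.70 * 1000) = 0.399259 m3
Total solid + water volume = 0.951326 m3
Air = (1 - 0.951326) * 100 = 4.87%

4.87


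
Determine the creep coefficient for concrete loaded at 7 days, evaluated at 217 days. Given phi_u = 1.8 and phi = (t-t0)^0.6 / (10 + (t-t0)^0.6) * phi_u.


dt = 217 - 7 = 210
phi = 210^0.6 / (10 + 210^0.6) * 1.8
= 1.282

1.282


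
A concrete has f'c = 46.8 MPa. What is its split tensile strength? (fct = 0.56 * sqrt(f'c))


fct = 0.56 * sqrt(46.8)
= 0.56 * 6.841
= 3.831 MPa

3.831


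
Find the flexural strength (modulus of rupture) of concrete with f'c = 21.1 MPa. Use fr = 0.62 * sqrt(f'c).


fr = 0.62 * sqrt(21.1)
= 2.848 MPa

2.848


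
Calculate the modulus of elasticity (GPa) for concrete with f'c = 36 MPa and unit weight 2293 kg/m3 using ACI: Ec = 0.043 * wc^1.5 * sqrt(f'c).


Ec = 0.043 * 2293^1.5 * sqrt(36) / 1000
= 28.33 GPa

28.33


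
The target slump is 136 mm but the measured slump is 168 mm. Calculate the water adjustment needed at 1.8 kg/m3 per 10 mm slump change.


Difference = 136 - 168 = -32 mm
Water adjustment = -32 * 1.8 / 10 = -5.8 kg/m3

-5.8


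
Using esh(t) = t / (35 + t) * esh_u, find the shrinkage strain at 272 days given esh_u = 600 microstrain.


esh(272) = 272 / (35 + 272) * 600
= 272 / 307 * 600
= 531.6 microstrain

531.6


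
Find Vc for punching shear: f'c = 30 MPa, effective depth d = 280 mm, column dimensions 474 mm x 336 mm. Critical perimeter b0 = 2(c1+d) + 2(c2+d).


b0 = 2*(474 + 280) + 2*(336 + 280) = 2740 mm
Vc = 0.33 * sqrt(30) * 2740 * 280 / 1000
= 1386.7 kN

1386.7


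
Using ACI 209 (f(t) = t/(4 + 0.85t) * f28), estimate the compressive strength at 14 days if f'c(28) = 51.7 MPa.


f(14) = 14 / (4 + 0.85 * 14) * 51.7
= 14 / 15.9 * 51.7
= 45.52 MPa

45.52


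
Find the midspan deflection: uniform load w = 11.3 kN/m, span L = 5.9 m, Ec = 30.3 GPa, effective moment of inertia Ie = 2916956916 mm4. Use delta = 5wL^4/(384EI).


Convert: L = 5.9 m = 5900 mm, Ec = 30.3 GPa = 30300 MPa
delta = 5 * 11.3 * 5900^4 / (384 * 30300 * 2916956916)
= 2.02 mm

2.02


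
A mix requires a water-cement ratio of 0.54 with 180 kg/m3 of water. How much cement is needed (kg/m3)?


Cement = water / (w/c)
= 180 / 0.54
= 333.3 kg/m3

333.3


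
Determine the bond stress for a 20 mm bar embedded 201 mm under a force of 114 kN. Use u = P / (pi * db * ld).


u = P / (pi * db * ld)
= 114 * 1000 / (pi * 20 * 201)
= 9.027 MPa

9.027


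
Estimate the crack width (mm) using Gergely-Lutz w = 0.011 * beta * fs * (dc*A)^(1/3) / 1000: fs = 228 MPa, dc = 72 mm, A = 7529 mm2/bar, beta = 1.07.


w = 0.011 * beta * fs * (dc * A)^(1/3) / 1000
= 0.011 * 1.07 * 228 * (72 * 7529)^(1/3) / 1000
= 0.219 mm

0.219


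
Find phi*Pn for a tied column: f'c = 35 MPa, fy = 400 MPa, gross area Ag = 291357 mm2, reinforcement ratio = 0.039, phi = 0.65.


Ast = rho * Ag = 0.039 * 291357 = 11362.923 mm2
phi*Pn = 0.65 * 0.80 * (0.85 * 35 * (291357 - 11362.923) + 400 * 11362.923) / 1000
= 6695.0 kN

6695.0
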